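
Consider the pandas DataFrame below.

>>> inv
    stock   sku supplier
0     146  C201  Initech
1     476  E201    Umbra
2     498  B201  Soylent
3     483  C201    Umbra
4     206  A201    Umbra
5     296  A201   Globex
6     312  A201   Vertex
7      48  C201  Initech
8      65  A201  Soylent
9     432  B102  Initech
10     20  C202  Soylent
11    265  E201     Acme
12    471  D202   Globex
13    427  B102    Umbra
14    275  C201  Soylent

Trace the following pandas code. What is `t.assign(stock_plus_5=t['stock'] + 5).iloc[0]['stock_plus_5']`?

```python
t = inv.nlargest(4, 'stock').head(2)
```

503

take 4 rows with largest stock:
    stock   sku supplier
2     498  B201  Soylent
3     483  C201    Umbra
1     476  E201    Umbra
12    471  D202   Globex
take first 2 rows:
   stock   sku supplier
2    498  B201  Soylent
3    483  C201    Umbra
add column stock_plus_5 = t['stock'] + 5:
   stock   sku supplier  stock_plus_5
2    498  B201  Soylent           503
3    483  C201    Umbra           488
So iloc[0]['stock_plus_5'] = 503.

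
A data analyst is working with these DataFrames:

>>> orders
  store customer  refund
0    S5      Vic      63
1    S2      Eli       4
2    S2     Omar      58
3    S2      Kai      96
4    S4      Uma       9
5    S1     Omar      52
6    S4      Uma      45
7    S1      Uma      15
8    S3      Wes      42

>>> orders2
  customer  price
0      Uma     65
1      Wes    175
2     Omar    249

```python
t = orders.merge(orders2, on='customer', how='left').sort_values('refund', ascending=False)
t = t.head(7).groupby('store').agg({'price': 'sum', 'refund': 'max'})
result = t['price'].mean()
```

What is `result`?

merge on 'customer' (how='left') → 9 rows:
  store customer  refund  price
0    S5      Vic      63    NaN
1    S2      Eli       4    NaN
2    S2     Omar      58  249.0
3    S2      Kai      96    NaN
4    S4      Uma       9   65.0
5    S1     Omar      52  249.0
6    S4      Uma      45   65.0
7    S1      Uma      15   65.0
8    S3      Wes      42  175.0
sort by refund descending:
  store customer  refund  price
3    S2      Kai      96    NaN
0    S5      Vic      63    NaN
2    S2     Omar      58  249.0
5    S1     Omar      52  249.0
6    S4      Uma      45   65.0
8    S3      Wes      42  175.0
7    S1      Uma      15   65.0
4    S4      Uma       9   65.0
1    S2      Eli       4    NaN
take first 7 rows:
  store customer  refund  price
3    S2      Kai      96    NaN
0    S5      Vic      63    NaN
2    S2     Omar      58  249.0
5    S1     Omar      52  249.0
6    S4      Uma      45   65.0
8    S3      Wes      42  175.0
7    S1      Uma      15   65.0
group by store: sum(price), max(refund):
       price  refund
store               
S1     314.0      52
S2     249.0      96
S3     175.0      42
S4      65.0      45
S5       0.0      63
mean of column 'price' → 160.6

160.6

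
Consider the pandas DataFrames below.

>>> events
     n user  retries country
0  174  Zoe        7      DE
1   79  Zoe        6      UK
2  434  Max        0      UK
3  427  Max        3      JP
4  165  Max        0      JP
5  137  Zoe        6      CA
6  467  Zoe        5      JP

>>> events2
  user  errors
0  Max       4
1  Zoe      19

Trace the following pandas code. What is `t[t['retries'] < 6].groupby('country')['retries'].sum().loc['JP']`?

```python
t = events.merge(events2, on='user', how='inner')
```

merge on 'user' (how='inner') → 7 rows:
     n user  retries country  errors
0  174  Zoe        7      DE      19
1   79  Zoe        6      UK      19
2  434  Max        0      UK       4
3  427  Max        3      JP       4
4  165  Max        0      JP       4
5  137  Zoe        6      CA      19
6  467  Zoe        5      JP      19
filter rows where retries < 6:
     n user  retries country  errors
2  434  Max        0      UK       4
3  427  Max        3      JP       4
4  165  Max        0      JP       4
6  467  Zoe        5      JP      19
group by country, sum of retries:
country
JP    8
UK    0
Name: retries, dtype: int64
The value at index 'JP' is 8.

8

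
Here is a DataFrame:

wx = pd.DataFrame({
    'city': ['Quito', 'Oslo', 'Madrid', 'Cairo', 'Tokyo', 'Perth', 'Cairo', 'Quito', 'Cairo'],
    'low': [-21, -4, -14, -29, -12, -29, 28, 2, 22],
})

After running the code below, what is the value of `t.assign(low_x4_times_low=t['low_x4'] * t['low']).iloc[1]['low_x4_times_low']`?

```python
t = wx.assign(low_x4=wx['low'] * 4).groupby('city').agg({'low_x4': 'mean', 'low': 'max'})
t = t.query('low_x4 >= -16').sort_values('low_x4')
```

add column low_x4 = wx['low'] * 4:
     city  low  low_x4
0   Quito  -21     -84
1    Oslo   -4     -16
2  Madrid  -14     -56
3   Cairo  -29    -116
4   Tokyo  -12     -48
5   Perth  -29    -116
6   Cairo   28     112
7   Quito    2       8
8   Cairo   22      88
group by city: mean(low_x4), max(low):
        low_x4  low
city               
Cairo     28.0   28
Madrid   -56.0  -14
Oslo     -16.0   -4
Perth   -116.0  -29
Quito    -38.0    2
Tokyo    -48.0  -12
filter rows where low_x4 >= -16:
       low_x4  low
city              
Cairo    28.0   28
Oslo    -16.0   -4
sort by low_x4:
       low_x4  low
city              
Oslo    -16.0   -4
Cairo    28.0   28
add column low_x4_times_low = t['low_x4'] * t['low']:
       low_x4  low  low_x4_times_low
city                                
Oslo    -16.0   -4              64.0
Cairo    28.0   28             784.0
Hence 784.0.

784.0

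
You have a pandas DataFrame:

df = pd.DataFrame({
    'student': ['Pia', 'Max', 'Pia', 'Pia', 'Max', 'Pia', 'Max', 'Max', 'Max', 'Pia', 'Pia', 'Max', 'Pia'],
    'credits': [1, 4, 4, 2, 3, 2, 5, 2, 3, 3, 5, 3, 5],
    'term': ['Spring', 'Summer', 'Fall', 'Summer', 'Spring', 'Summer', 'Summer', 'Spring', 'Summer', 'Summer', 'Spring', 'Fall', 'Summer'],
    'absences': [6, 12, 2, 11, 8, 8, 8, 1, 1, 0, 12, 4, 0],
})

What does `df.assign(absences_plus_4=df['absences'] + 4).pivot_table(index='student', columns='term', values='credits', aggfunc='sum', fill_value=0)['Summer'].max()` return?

add column absences_plus_4 = df['absences'] + 4:
   student  credits    term  absences  absences_plus_4
0      Pia        1  Spring         6               10
1      Max        4  Summer        12               16
2      Pia        4    Fall         2                6
3      Pia        2  Summer        11               15
4      Max        3  Spring         8               12
5      Pia        2  Summer         8               12
6      Max        5  Summer         8               12
7      Max        2  Spring         1                5
8      Max        3  Summer         1                5
9      Pia        3  Summer         0                4
10     Pia        5  Spring        12               16
11     Max        3    Fall         4                8
12     Pia        5  Summer         0                4
pivot: rows=student, cols=term, sum(credits):
term     Fall  Spring  Summer
student                      
Max         3       5      12
Pia         4       6      12

12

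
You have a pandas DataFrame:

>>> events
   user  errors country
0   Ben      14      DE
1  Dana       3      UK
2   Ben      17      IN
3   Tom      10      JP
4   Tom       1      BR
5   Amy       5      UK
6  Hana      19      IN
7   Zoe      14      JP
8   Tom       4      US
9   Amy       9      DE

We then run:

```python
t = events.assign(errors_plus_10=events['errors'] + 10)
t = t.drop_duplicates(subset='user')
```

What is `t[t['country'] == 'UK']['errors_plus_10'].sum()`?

28

add column errors_plus_10 = events['errors'] + 10:
   user  errors country  errors_plus_10
0   Ben      14      DE              24
1  Dana       3      UK              13
2   Ben      17      IN              27
3   Tom      10      JP              20
4   Tom       1      BR              11
5   Amy       5      UK              15
6  Hana      19      IN              29
7   Zoe      14      JP              24
8   Tom       4      US              14
9   Amy       9      DE              19
drop duplicate user (keep=first):
   user  errors country  errors_plus_10
0   Ben      14      DE              24
1  Dana       3      UK              13
3   Tom      10      JP              20
5   Amy       5      UK              15
6  Hana      19      IN              29
7   Zoe      14      JP              24
filter rows where country == 'UK':
   user  errors country  errors_plus_10
1  Dana       3      UK              13
5   Amy       5      UK              15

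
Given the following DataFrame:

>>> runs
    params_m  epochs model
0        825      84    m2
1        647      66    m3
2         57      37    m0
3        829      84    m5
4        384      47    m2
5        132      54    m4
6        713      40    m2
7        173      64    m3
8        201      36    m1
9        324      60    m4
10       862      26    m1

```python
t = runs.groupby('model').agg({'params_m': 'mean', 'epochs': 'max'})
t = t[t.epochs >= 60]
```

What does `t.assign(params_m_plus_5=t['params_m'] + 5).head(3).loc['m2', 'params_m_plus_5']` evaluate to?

645.666666667

group by model: mean(params_m), max(epochs):
         params_m  epochs
model                    
m0      57.000000      37
m1     531.500000      36
m2     640.666667      84
m3     410.000000      66
m4     228.000000      60
m5     829.000000      84
filter rows where epochs >= 60:
         params_m  epochs
model                    
m2     640.666667      84
m3     410.000000      66
m4     228.000000      60
m5     829.000000      84
add column params_m_plus_5 = t['params_m'] + 5:
         params_m  epochs  params_m_plus_5
model                                     
m2     640.666667      84       645.666667
m3     410.000000      66       415.000000
m4     228.000000      60       233.000000
m5     829.000000      84       834.000000
take first 3 rows:
         params_m  epochs  params_m_plus_5
model                                     
m2     640.666667      84       645.666667
m3     410.000000      66       415.000000
m4     228.000000      60       233.000000
value at row 'm2', column 'params_m_plus_5' → 645.666666667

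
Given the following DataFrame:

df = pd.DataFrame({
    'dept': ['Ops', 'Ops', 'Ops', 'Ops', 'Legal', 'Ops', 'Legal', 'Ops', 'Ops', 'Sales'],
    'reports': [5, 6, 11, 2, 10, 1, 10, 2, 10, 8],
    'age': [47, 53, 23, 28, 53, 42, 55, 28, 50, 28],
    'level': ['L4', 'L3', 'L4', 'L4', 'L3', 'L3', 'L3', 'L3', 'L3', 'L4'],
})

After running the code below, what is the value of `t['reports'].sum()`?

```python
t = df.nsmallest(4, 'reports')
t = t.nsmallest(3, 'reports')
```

take 4 rows with smallest reports:
  dept  reports  age level
5  Ops        1   42    L3
3  Ops        2   28    L4
7  Ops        2   28    L3
0  Ops        5   47    L4
take 3 rows with smallest reports:
  dept  reports  age level
5  Ops        1   42    L3
3  Ops        2   28    L4
7  Ops        2   28    L3
Taking the sum of column 'reports' gives 5.

5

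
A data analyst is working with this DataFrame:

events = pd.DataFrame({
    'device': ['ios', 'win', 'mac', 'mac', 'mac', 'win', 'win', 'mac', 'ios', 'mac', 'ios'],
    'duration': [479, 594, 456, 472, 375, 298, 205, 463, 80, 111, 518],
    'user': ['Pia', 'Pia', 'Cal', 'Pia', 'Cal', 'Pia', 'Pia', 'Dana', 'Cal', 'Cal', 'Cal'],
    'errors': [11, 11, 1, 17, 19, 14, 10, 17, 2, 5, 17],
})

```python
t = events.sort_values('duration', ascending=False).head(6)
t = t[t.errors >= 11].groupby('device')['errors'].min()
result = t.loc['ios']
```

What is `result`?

11

sort by duration descending:
   device  duration  user  errors
1     win       594   Pia      11
10    ios       518   Cal      17
0     ios       479   Pia      11
3     mac       472   Pia      17
7     mac       463  Dana      17
2     mac       456   Cal       1
4     mac       375   Cal      19
5     win       298   Pia      14
6     win       205   Pia      10
9     mac       111   Cal       5
8     ios        80   Cal       2
take first 6 rows:
   device  duration  user  errors
1     win       594   Pia      11
10    ios       518   Cal      17
0     ios       479   Pia      11
3     mac       472   Pia      17
7     mac       463  Dana      17
2     mac       456   Cal       1
filter rows where errors >= 11:
   device  duration  user  errors
1     win       594   Pia      11
10    ios       518   Cal      17
0     ios       479   Pia      11
3     mac       472   Pia      17
7     mac       463  Dana      17
group by device, min of errors:
device
ios    11
mac    17
win    11
Name: errors, dtype: int64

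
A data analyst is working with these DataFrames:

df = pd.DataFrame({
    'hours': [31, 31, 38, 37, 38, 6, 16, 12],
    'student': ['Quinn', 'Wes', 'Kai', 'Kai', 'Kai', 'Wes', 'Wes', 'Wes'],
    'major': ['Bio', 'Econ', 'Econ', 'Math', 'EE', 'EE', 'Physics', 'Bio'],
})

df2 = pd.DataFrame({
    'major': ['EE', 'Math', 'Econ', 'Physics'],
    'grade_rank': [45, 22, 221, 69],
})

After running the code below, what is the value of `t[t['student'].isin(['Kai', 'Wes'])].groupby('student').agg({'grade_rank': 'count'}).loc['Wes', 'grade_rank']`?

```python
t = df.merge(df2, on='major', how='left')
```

merge on 'major' (how='left') → 8 rows:
   hours student    major  grade_rank
0     31   Quinn      Bio         NaN
1     31     Wes     Econ       221.0
2     38     Kai     Econ       221.0
3     37     Kai     Math        22.0
4     38     Kai       EE        45.0
5      6     Wes       EE        45.0
6     16     Wes  Physics        69.0
7     12     Wes      Bio         NaN
filter rows where student in ['Kai', 'Wes']:
   hours student    major  grade_rank
1     31     Wes     Econ       221.0
2     38     Kai     Econ       221.0
3     37     Kai     Math        22.0
4     38     Kai       EE        45.0
5      6     Wes       EE        45.0
6     16     Wes  Physics        69.0
7     12     Wes      Bio         NaN
group by student, count of grade_rank:
         grade_rank
student            
Kai               3
Wes               3
So loc['Wes', 'grade_rank'] = 3.

3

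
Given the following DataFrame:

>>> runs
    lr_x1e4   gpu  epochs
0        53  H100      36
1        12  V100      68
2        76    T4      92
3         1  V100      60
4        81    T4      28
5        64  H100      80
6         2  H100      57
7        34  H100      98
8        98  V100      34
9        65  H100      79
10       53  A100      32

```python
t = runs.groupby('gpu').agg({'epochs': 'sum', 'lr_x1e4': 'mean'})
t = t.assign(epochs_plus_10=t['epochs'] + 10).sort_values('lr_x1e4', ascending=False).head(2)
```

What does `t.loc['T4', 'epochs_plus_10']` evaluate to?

130

group by gpu: sum(epochs), mean(lr_x1e4):
      epochs  lr_x1e4
gpu                  
A100      32     53.0
H100     350     43.6
T4       120     78.5
V100     162     37.0
add column epochs_plus_10 = t['epochs'] + 10:
      epochs  lr_x1e4  epochs_plus_10
gpu                                  
A100      32     53.0              42
H100     350     43.6             360
T4       120     78.5             130
V100     162     37.0             172
sort by lr_x1e4 descending:
      epochs  lr_x1e4  epochs_plus_10
gpu                                  
T4       120     78.5             130
A100      32     53.0              42
H100     350     43.6             360
V100     162     37.0             172
take first 2 rows:
      epochs  lr_x1e4  epochs_plus_10
gpu                                  
T4       120     78.5             130
A100      32     53.0              42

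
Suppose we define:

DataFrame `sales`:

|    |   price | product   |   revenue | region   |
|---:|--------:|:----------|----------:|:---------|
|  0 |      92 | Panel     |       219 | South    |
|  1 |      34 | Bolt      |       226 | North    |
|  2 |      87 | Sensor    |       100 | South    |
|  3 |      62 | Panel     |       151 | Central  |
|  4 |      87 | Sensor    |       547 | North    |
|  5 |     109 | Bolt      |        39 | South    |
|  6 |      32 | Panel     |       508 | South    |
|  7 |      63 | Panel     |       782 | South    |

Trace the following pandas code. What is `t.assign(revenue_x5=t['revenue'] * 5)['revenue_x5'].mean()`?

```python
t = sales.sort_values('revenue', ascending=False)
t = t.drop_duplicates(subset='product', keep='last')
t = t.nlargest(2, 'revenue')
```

627.5

sort by revenue descending:
   price product  revenue   region
7     63   Panel      782    South
4     87  Sensor      547    North
6     32   Panel      508    South
1     34    Bolt      226    North
0     92   Panel      219    South
3     62   Panel      151  Central
2     87  Sensor      100    South
5    109    Bolt       39    South
drop duplicate product (keep=last):
   price product  revenue   region
3     62   Panel      151  Central
2     87  Sensor      100    South
5    109    Bolt       39    South
take 2 rows with largest revenue:
   price product  revenue   region
3     62   Panel      151  Central
2     87  Sensor      100    South
add column revenue_x5 = t['revenue'] * 5:
   price product  revenue   region  revenue_x5
3     62   Panel      151  Central         755
2     87  Sensor      100    South         500
Taking the mean of column 'revenue_x5' gives 627.5.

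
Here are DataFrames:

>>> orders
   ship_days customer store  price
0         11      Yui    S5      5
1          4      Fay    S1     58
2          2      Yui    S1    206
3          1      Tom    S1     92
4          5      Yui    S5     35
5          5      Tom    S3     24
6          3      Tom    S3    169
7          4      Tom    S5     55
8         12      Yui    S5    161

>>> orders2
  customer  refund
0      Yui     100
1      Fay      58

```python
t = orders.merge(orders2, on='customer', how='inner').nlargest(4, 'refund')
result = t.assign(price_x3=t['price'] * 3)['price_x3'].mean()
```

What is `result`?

305.25

merge on 'customer' (how='inner') → 5 rows:
   ship_days customer store  price  refund
0         11      Yui    S5      5     100
1          4      Fay    S1     58      58
2          2      Yui    S1    206     100
3          5      Yui    S5     35     100
4         12      Yui    S5    161     100
take 4 rows with largest refund:
   ship_days customer store  price  refund
0         11      Yui    S5      5     100
2          2      Yui    S1    206     100
3          5      Yui    S5     35     100
4         12      Yui    S5    161     100
add column price_x3 = t['price'] * 3:
   ship_days customer store  price  refund  price_x3
0         11      Yui    S5      5     100        15
2          2      Yui    S1    206     100       618
3          5      Yui    S5     35     100       105
4         12      Yui    S5    161     100       483
The mean of column 'price_x3' is 305.25.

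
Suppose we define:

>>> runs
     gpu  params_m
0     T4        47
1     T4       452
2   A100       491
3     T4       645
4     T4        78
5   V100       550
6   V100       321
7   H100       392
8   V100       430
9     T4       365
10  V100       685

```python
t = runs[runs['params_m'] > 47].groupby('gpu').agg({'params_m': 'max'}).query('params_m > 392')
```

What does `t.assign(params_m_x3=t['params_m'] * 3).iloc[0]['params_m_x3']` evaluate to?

filter rows where params_m > 47:
     gpu  params_m
1     T4       452
2   A100       491
3     T4       645
4     T4        78
5   V100       550
6   V100       321
7   H100       392
8   V100       430
9     T4       365
10  V100       685
group by gpu, max of params_m:
      params_m
gpu           
A100       491
H100       392
T4         645
V100       685
filter rows where params_m > 392:
      params_m
gpu           
A100       491
T4         645
V100       685
add column params_m_x3 = t['params_m'] * 3:
      params_m  params_m_x3
gpu                        
A100       491         1473
T4         645         1935
V100       685         2055
Hence 1473.

1473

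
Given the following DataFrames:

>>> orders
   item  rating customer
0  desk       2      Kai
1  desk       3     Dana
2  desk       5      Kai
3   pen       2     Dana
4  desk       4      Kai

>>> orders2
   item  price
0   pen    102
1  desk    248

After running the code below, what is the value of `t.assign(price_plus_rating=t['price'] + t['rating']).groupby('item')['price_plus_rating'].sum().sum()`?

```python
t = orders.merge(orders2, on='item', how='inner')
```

merge on 'item' (how='inner') → 5 rows:
   item  rating customer  price
0  desk       2      Kai    248
1  desk       3     Dana    248
2  desk       5      Kai    248
3   pen       2     Dana    102
4  desk       4      Kai    248
add column price_plus_rating = t['price'] + t['rating']:
   item  rating customer  price  price_plus_rating
0  desk       2      Kai    248                250
1  desk       3     Dana    248                251
2  desk       5      Kai    248                253
3   pen       2     Dana    102                104
4  desk       4      Kai    248                252
group by item, sum of price_plus_rating:
item
desk    1006
pen      104
Name: price_plus_rating, dtype: int64
So sum() = 1110.

1110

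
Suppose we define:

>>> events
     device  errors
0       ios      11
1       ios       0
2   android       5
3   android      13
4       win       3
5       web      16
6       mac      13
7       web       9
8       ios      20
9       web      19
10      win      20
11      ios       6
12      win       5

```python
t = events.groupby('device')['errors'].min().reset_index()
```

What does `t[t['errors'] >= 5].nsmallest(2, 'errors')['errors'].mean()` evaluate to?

7.0

group by device, min of errors:
device
android     5
ios         0
mac        13
web         9
win         3
Name: errors, dtype: int64
reset_index():
    device  errors
0  android       5
1      ios       0
2      mac      13
3      web       9
4      win       3
filter rows where errors >= 5:
    device  errors
0  android       5
2      mac      13
3      web       9
take 2 rows with smallest errors:
    device  errors
0  android       5
3      web       9
Reading off the mean of column 'errors', we get 7.0.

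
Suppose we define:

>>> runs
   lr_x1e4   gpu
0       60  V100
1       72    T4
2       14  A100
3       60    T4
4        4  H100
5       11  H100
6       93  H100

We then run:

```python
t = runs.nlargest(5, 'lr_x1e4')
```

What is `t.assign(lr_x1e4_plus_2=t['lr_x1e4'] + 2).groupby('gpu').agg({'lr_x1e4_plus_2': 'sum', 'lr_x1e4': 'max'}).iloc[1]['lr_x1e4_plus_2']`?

take 5 rows with largest lr_x1e4:
   lr_x1e4   gpu
6       93  H100
1       72    T4
0       60  V100
3       60    T4
2       14  A100
add column lr_x1e4_plus_2 = t['lr_x1e4'] + 2:
   lr_x1e4   gpu  lr_x1e4_plus_2
6       93  H100              95
1       72    T4              74
0       60  V100              62
3       60    T4              62
2       14  A100              16
group by gpu: sum(lr_x1e4_plus_2), max(lr_x1e4):
      lr_x1e4_plus_2  lr_x1e4
gpu                          
A100              16       14
H100              95       93
T4               136       72
V100              62       60
Then the value at position 1, column 'lr_x1e4_plus_2': 95

95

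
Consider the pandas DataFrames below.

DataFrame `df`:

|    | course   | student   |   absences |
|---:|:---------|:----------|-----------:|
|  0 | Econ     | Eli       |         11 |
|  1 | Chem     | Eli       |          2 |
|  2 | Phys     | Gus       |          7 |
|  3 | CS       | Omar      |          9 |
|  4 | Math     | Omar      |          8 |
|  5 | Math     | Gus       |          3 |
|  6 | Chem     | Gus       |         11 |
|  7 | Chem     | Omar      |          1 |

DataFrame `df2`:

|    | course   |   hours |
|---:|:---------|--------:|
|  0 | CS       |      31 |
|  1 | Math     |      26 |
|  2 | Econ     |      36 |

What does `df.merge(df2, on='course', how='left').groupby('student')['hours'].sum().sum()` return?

119.0

merge on 'course' (how='left') → 8 rows:
  course student  absences  hours
0   Econ     Eli        11   36.0
1   Chem     Eli         2    NaN
2   Phys     Gus         7    NaN
3     CS    Omar         9   31.0
4   Math    Omar         8   26.0
5   Math     Gus         3   26.0
6   Chem     Gus        11    NaN
7   Chem    Omar         1    NaN
group by student, sum of hours:
student
Eli     36.0
Gus     26.0
Omar    57.0
Name: hours, dtype: float64
Taking the sum of the resulting series gives 119.0.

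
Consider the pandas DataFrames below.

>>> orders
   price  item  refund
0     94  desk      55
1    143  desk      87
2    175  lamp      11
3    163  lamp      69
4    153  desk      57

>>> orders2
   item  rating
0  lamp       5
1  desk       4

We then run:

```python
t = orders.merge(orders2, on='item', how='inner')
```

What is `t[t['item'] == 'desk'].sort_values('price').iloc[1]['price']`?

143

merge on 'item' (how='inner') → 5 rows:
   price  item  refund  rating
0     94  desk      55       4
1    143  desk      87       4
2    175  lamp      11       5
3    163  lamp      69       5
4    153  desk      57       4
filter rows where item == 'desk':
   price  item  refund  rating
0     94  desk      55       4
1    143  desk      87       4
4    153  desk      57       4
sort by price:
   price  item  refund  rating
0     94  desk      55       4
1    143  desk      87       4
4    153  desk      57       4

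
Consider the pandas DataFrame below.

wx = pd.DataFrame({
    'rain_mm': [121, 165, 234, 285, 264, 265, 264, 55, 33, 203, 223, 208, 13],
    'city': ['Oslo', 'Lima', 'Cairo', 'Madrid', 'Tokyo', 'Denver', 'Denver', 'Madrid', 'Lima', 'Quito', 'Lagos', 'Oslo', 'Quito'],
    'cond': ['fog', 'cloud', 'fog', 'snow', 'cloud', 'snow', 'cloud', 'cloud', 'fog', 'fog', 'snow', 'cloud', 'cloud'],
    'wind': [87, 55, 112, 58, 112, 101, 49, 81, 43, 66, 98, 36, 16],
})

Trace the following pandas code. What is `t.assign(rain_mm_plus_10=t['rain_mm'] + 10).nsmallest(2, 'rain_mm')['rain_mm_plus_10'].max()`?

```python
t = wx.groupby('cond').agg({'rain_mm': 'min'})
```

43

group by cond, min of rain_mm:
       rain_mm
cond          
cloud       13
fog         33
snow       223
add column rain_mm_plus_10 = t['rain_mm'] + 10:
       rain_mm  rain_mm_plus_10
cond                           
cloud       13               23
fog         33               43
snow       223              233
take 2 rows with smallest rain_mm:
       rain_mm  rain_mm_plus_10
cond                           
cloud       13               23
fog         33               43
So max() = 43.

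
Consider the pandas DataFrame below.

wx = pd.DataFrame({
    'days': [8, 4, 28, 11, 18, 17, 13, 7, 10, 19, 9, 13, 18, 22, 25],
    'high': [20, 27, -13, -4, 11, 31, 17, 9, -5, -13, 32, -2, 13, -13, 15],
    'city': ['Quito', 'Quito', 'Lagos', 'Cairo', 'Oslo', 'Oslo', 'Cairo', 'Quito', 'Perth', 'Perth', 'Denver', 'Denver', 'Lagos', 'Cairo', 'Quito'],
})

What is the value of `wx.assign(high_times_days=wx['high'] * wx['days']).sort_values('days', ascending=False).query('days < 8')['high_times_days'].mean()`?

85.5

add column high_times_days = wx['high'] * wx['days']:
    days  high    city  high_times_days
0      8    20   Quito              160
1      4    27   Quito              108
2     28   -13   Lagos             -364
3     11    -4   Cairo              -44
4     18    11    Oslo              198
5     17    31    Oslo              527
6     13    17   Cairo              221
7      7     9   Quito               63
8     10    -5   Perth              -50
9     19   -13   Perth             -247
10     9    32  Denver              288
11    13    -2  Denver              -26
12    18    13   Lagos              234
13    22   -13   Cairo             -286
14    25    15   Quito              375
sort by days descending:
    days  high    city  high_times_days
2     28   -13   Lagos             -364
14    25    15   Quito              375
13    22   -13   Cairo             -286
9     19   -13   Perth             -247
4     18    11    Oslo              198
12    18    13   Lagos              234
5     17    31    Oslo              527
6     13    17   Cairo              221
11    13    -2  Denver              -26
3     11    -4   Cairo              -44
8     10    -5   Perth              -50
10     9    32  Denver              288
0      8    20   Quito              160
7      7     9   Quito               63
1      4    27   Quito              108
filter rows where days < 8:
   days  high   city  high_times_days
7     7     9  Quito               63
1     4    27  Quito              108
Hence 85.5.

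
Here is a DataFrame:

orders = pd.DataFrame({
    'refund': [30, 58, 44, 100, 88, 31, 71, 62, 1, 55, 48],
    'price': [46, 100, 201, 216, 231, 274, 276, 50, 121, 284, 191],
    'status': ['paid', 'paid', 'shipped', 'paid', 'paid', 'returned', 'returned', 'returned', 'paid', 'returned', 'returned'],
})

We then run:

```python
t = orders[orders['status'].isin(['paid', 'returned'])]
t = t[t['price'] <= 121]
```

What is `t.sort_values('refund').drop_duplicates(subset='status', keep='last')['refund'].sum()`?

filter rows where status in ['paid', 'returned']:
    refund  price    status
0       30     46      paid
1       58    100      paid
3      100    216      paid
4       88    231      paid
5       31    274  returned
6       71    276  returned
7       62     50  returned
8        1    121      paid
9       55    284  returned
10      48    191  returned
filter rows where price <= 121:
   refund  price    status
0      30     46      paid
1      58    100      paid
7      62     50  returned
8       1    121      paid
sort by refund:
   refund  price    status
8       1    121      paid
0      30     46      paid
1      58    100      paid
7      62     50  returned
drop duplicate status (keep=last):
   refund  price    status
1      58    100      paid
7      62     50  returned
The sum of column 'refund' is 120.

120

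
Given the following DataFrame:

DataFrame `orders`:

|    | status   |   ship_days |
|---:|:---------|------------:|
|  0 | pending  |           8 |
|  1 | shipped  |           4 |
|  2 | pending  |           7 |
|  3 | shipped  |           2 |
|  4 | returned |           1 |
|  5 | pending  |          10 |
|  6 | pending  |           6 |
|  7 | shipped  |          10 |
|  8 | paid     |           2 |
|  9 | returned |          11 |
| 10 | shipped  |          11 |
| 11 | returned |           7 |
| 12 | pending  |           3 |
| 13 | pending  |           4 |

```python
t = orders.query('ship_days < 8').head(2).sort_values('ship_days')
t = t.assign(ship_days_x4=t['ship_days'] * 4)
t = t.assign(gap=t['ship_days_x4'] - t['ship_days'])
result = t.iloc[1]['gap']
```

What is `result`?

filter rows where ship_days < 8:
      status  ship_days
1    shipped          4
2    pending          7
3    shipped          2
4   returned          1
6    pending          6
8       paid          2
11  returned          7
12   pending          3
13   pending          4
take first 2 rows:
    status  ship_days
1  shipped          4
2  pending          7
sort by ship_days:
    status  ship_days
1  shipped          4
2  pending          7
add column ship_days_x4 = t['ship_days'] * 4:
    status  ship_days  ship_days_x4
1  shipped          4            16
2  pending          7            28
add column gap = t['ship_days_x4'] - t['ship_days']:
    status  ship_days  ship_days_x4  gap
1  shipped          4            16   12
2  pending          7            28   21
value at position 1, column 'gap' → 21

21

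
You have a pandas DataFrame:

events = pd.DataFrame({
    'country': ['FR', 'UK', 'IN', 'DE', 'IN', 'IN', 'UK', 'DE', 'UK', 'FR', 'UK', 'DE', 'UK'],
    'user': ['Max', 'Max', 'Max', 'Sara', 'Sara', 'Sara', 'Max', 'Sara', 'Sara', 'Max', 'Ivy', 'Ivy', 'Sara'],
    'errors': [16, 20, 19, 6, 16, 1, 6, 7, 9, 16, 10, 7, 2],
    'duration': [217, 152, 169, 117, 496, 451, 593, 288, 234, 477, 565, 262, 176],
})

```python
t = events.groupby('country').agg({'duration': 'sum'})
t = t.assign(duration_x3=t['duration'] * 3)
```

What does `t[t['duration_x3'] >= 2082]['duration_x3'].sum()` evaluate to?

10590

group by country, sum of duration:
         duration
country          
DE            667
FR            694
IN           1116
UK           1720
add column duration_x3 = t['duration'] * 3:
         duration  duration_x3
country                       
DE            667         2001
FR            694         2082
IN           1116         3348
UK           1720         5160
filter rows where duration_x3 >= 2082:
         duration  duration_x3
country                       
FR            694         2082
IN           1116         3348
UK           1720         5160
The sum of column 'duration_x3' is 10590.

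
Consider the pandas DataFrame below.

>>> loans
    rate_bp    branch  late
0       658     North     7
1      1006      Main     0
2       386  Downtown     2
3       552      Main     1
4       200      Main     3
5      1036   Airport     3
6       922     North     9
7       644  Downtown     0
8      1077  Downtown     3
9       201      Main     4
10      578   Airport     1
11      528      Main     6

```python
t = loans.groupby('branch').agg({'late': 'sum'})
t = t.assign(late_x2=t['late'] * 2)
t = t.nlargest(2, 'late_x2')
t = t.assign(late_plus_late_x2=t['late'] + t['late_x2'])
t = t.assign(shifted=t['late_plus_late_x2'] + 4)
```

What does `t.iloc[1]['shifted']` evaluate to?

group by branch, sum of late:
          late
branch        
Airport      4
Downtown     5
Main        14
North       16
add column late_x2 = t['late'] * 2:
          late  late_x2
branch                 
Airport      4        8
Downtown     5       10
Main        14       28
North       16       32
take 2 rows with largest late_x2:
        late  late_x2
branch               
North     16       32
Main      14       28
add column late_plus_late_x2 = t['late'] + t['late_x2']:
        late  late_x2  late_plus_late_x2
branch                                  
North     16       32                 48
Main      14       28                 42
add column shifted = t['late_plus_late_x2'] + 4:
        late  late_x2  late_plus_late_x2  shifted
branch                                           
North     16       32                 48       52
Main      14       28                 42       46
Then the value at position 1, column 'shifted': 46

46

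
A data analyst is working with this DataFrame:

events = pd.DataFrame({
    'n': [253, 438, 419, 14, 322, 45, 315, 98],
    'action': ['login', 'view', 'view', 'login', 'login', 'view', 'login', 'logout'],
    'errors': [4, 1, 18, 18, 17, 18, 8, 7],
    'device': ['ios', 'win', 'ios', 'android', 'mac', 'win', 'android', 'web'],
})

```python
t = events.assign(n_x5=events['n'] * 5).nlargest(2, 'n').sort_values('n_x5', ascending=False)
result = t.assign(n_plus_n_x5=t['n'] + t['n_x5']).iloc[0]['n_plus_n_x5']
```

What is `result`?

2628

add column n_x5 = events['n'] * 5:
     n  action  errors   device  n_x5
0  253   login       4      ios  1265
1  438    view       1      win  2190
2  419    view      18      ios  2095
3   14   login      18  android    70
4  322   login      17      mac  1610
5   45    view      18      win   225
6  315   login       8  android  1575
7   98  logout       7      web   490
take 2 rows with largest n:
     n action  errors device  n_x5
1  438   view       1    win  2190
2  419   view      18    ios  2095
sort by n_x5 descending:
     n action  errors device  n_x5
1  438   view       1    win  2190
2  419   view      18    ios  2095
add column n_plus_n_x5 = t['n'] + t['n_x5']:
     n action  errors device  n_x5  n_plus_n_x5
1  438   view       1    win  2190         2628
2  419   view      18    ios  2095         2514
Taking the value at position 0, column 'n_plus_n_x5' gives 2628.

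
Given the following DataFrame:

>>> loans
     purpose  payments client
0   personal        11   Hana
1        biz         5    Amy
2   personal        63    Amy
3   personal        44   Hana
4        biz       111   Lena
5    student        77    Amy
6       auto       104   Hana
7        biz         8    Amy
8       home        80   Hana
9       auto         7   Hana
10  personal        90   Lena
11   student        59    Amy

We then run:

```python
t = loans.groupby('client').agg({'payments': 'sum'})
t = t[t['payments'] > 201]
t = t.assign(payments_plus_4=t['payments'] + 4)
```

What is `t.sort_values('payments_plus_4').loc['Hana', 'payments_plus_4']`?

group by client, sum of payments:
        payments
client          
Amy          212
Hana         246
Lena         201
filter rows where payments > 201:
        payments
client          
Amy          212
Hana         246
add column payments_plus_4 = t['payments'] + 4:
        payments  payments_plus_4
client                           
Amy          212              216
Hana         246              250
sort by payments_plus_4:
        payments  payments_plus_4
client                           
Amy          212              216
Hana         246              250
value at row 'Hana', column 'payments_plus_4' → 250

250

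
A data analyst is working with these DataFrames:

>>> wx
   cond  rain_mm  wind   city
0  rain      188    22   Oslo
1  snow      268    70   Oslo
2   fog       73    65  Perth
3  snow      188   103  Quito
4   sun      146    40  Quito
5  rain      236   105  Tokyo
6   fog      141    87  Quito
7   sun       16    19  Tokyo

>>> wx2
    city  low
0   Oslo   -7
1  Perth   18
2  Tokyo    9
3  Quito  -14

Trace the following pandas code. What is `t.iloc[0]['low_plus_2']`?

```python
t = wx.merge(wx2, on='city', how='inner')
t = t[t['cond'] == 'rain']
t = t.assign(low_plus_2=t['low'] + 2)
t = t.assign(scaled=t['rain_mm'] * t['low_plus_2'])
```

merge on 'city' (how='inner') → 8 rows:
   cond  rain_mm  wind   city  low
0  rain      188    22   Oslo   -7
1  snow      268    70   Oslo   -7
2   fog       73    65  Perth   18
3  snow      188   103  Quito  -14
4   sun      146    40  Quito  -14
5  rain      236   105  Tokyo    9
6   fog      141    87  Quito  -14
7   sun       16    19  Tokyo    9
filter rows where cond == 'rain':
   cond  rain_mm  wind   city  low
0  rain      188    22   Oslo   -7
5  rain      236   105  Tokyo    9
add column low_plus_2 = t['low'] + 2:
   cond  rain_mm  wind   city  low  low_plus_2
0  rain      188    22   Oslo   -7          -5
5  rain      236   105  Tokyo    9          11
add column scaled = t['rain_mm'] * t['low_plus_2']:
   cond  rain_mm  wind   city  low  low_plus_2  scaled
0  rain      188    22   Oslo   -7          -5    -940
5  rain      236   105  Tokyo    9          11    2596
Hence -5.

-5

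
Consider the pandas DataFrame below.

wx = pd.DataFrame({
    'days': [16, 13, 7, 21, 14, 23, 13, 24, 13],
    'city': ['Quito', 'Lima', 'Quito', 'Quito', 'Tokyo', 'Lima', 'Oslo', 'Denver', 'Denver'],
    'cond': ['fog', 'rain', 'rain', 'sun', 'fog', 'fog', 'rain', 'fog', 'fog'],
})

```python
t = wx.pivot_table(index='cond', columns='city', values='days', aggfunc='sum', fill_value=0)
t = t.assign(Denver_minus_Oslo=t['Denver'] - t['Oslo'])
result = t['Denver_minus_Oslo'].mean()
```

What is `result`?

pivot: rows=cond, cols=city, sum(days):
city  Denver  Lima  Oslo  Quito  Tokyo
cond                                  
fog       37    23     0     16     14
rain       0    13    13      7      0
sun        0     0     0     21      0
add column Denver_minus_Oslo = t['Denver'] - t['Oslo']:
city  Denver  Lima  Oslo  Quito  Tokyo  Denver_minus_Oslo
cond                                                     
fog       37    23     0     16     14                 37
rain       0    13    13      7      0                -13
sun        0     0     0     21      0                  0
Then the mean of column 'Denver_minus_Oslo': 8.0

8.0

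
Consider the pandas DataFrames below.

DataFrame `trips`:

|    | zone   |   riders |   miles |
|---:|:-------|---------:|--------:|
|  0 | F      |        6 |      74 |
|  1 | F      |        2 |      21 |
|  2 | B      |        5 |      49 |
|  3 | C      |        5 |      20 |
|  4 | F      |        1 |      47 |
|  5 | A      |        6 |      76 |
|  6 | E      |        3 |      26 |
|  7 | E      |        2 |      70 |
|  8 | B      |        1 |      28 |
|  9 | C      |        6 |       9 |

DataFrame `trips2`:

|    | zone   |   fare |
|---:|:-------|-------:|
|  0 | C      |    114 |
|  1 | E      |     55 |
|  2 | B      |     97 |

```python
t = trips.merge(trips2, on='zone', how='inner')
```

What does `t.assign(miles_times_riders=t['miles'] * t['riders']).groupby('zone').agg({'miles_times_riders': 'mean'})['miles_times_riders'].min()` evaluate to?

77.0

merge on 'zone' (how='inner') → 6 rows:
  zone  riders  miles  fare
0    B       5     49    97
1    C       5     20   114
2    E       3     26    55
3    E       2     70    55
4    B       1     28    97
5    C       6      9   114
add column miles_times_riders = t['miles'] * t['riders']:
  zone  riders  miles  fare  miles_times_riders
0    B       5     49    97                 245
1    C       5     20   114                 100
2    E       3     26    55                  78
3    E       2     70    55                 140
4    B       1     28    97                  28
5    C       6      9   114                  54
group by zone, mean of miles_times_riders:
      miles_times_riders
zone                    
B                  136.5
C                   77.0
E                  109.0
min of column 'miles_times_riders' → 77.0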